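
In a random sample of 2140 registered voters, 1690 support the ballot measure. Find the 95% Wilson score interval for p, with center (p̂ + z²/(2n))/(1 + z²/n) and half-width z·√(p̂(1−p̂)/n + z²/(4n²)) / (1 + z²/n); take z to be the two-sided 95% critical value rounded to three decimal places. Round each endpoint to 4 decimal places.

(0.7719, 0.8065)

Here p̂ = 1690/2140 = 0.78972 and z = 1.960 (z² = 3.841600).
Denominator 1 + z²/n = 1 + 3.841600/2140 = 1.001795.
Center = (0.78972 + 0.000898)/1.001795 = 0.78920.
Radicand: p̂(1−p̂)/n + z²/(4n²) = 0.000077599 + 0.000000210 = 0.000077809.
Half-width = 1.960·√0.000077809/1.001795 = 0.01726.
CI: 0.78920 ± 0.01726 = (0.7719, 0.8065).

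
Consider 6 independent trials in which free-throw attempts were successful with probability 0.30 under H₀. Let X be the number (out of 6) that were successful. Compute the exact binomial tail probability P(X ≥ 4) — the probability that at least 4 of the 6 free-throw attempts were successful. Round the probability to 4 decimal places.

X ~ Binomial(n=6, p=0.30).
P(X ≥ 4) = C(6,4)·0.30^4·0.70^2 + C(6,5)·0.30^5·0.70^1 + C(6,6)·0.30^6·0.70^0.
= 0.059535 + 0.010206 + 0.000729 = 0.0705.

P = 0.0705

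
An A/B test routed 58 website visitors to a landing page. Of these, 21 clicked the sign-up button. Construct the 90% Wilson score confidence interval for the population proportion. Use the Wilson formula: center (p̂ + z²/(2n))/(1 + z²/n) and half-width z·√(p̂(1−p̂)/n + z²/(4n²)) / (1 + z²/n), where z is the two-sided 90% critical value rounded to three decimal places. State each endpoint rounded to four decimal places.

(0.2666, 0.4699)

p̂ = 21/58 = 0.36207; z = 1.645, so z² = 2.706025.
1 + z²/n = 1.046656.
Adjusted center: (0.36207 + z²/(2n))/1.046656 = 0.36822.
Radicand: p̂(1−p̂)/n + z²/(4n²) = 0.003982328 + 0.000201102 = 0.004183430.
Half-width = 1.645·√0.004183430/1.046656 = 0.10165.
Interval: 0.36822 ± 0.10165 → (0.2666, 0.4699).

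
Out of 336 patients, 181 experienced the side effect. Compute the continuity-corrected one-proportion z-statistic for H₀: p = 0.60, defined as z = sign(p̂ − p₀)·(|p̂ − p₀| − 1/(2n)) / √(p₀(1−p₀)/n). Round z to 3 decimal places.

z = -2.238

p̂ = 181/336 = 0.53869. p̂ − p₀ = -0.061310.
1/(2n) = 0.001488.
Corrected numerator: |-0.061310| − 0.001488 = 0.059822.
Under H₀, SE = √(p₀(1−p₀)/n) = √(0.60·0.40/336) = √0.000714286 = 0.026726.
z = (−)0.059822/0.026726 = -2.238.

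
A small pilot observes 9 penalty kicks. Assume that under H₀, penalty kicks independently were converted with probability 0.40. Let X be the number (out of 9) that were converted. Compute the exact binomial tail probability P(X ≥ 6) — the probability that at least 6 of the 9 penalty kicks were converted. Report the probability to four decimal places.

P = 0.0994

X ~ Binomial(n=9, p=0.40).
P(X ≥ 6) = C(9,6)·0.40^6·0.60^3 + C(9,7)·0.40^7·0.60^2 + C(9,8)·0.40^8·0.60^1 + C(9,9)·0.40^9·0.60^0.
= 0.074318 + 0.021234 + 0.003539 + 0.000262 = 0.0994.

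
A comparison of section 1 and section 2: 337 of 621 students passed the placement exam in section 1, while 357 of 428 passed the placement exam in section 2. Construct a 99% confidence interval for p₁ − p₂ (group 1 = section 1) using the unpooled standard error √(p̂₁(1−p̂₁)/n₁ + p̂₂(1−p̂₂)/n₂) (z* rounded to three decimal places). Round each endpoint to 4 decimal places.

(-0.3607, -0.2222)

p̂₁ = 337/621 = 0.54267, p̂₂ = 357/428 = 0.83411; p̂₁ − p̂₂ = -0.29144.
SE = √(0.000399644 + 0.000323292) = √0.000722936 = 0.026887.
z* = 2.576 at the 99% level. Margin = 2.576·0.026887 = 0.06926.
So the interval runs from -0.3607 to -0.2222.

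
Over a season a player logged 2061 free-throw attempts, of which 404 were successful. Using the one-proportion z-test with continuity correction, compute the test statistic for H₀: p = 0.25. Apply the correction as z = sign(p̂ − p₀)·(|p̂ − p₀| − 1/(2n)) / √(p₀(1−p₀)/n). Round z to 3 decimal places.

p̂ = 404/2061 = 0.19602. p̂ − p₀ = -0.053979.
1/(2n) = 0.000243.
Corrected numerator: |-0.053979| − 0.000243 = 0.053736.
Under H₀, SE = √(p₀(1−p₀)/n) = √(0.25·0.75/2061) = √0.000090975 = 0.009538.
z = −0.053736/0.009538 = -5.634.

z = -5.634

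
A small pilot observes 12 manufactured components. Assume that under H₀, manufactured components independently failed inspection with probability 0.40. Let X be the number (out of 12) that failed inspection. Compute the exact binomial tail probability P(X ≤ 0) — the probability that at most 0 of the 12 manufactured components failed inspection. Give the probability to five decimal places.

P = 0.00218

X ~ Binomial(n=12, p=0.40).
P(X ≤ 0) = C(12,0)·0.40^0·0.60^12.
= 0.002177 = 0.00218.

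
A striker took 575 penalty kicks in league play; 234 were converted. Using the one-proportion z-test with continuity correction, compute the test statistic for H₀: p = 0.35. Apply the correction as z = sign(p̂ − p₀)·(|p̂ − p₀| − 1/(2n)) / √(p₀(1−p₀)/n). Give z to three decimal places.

z = 2.820

p̂ = 234/575 = 0.40696. p̂ − p₀ = 0.056957.
1/(2n) = 0.000870.
Corrected numerator: |0.056957| − 0.000870 = 0.056087.
Under H₀, SE = √(p₀(1−p₀)/n) = √(0.35·0.65/575) = √0.000395652 = 0.019891.
z = (+)0.056087/0.019891 = 2.820.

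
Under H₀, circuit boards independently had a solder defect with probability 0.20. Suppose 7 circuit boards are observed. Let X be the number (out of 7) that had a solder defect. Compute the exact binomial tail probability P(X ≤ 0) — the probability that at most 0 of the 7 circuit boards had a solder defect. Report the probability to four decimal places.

P = 0.2097

X is binomial with n = 7 and p = 0.20.
P(X ≤ 0) = C(7,0)·0.20^0·0.80^7.
= 0.209715 = 0.2097.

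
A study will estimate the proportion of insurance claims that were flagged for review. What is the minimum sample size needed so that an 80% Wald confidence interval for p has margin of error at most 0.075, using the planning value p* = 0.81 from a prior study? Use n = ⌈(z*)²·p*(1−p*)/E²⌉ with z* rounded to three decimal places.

z* = 1.282 at the 80% level.
p*(1−p*) = 0.81·0.19 = 0.1539.
Required n before rounding: 1.643524 × 0.1539 / 0.075² = 44.967.
⌈44.967⌉ = 45.

n = 45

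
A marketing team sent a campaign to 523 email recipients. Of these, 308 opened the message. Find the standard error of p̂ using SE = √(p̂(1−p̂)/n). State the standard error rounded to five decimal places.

With x = 308 successes in n = 523, p̂ = 0.58891.
p̂(1−p̂) = 0.242095.
Dividing by n and taking the root: √0.000462897 = 0.02152.

SE = 0.02152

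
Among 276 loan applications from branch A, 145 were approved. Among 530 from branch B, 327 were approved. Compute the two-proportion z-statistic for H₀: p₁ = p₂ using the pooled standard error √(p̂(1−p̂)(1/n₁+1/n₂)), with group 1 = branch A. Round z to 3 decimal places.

Sample proportions: p̂₁ = 145/276 = 0.52536 and p̂₂ = 327/530 = 0.61698.
Pooling: p̂ = 472/806 = 0.58561.
SE = √[p̂(1−p̂)(1/n₁+1/n₂)] = √[0.58561·0.41439·(1/276+1/530)] ≈ 0.036567.
z = -0.09162/0.036567 = -2.506.

z = -2.506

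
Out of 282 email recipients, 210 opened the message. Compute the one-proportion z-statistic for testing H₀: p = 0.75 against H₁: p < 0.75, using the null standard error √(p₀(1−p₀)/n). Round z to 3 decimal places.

z = -0.206

p̂ = 210/282 = 0.74468.
Under H₀, SE = √(p₀(1−p₀)/n) = √(0.75·0.25/282) = √0.000664894 = 0.025786.
z = (p̂ − p₀)/SE = (0.74468 − 0.75)/0.025786 = -0.206.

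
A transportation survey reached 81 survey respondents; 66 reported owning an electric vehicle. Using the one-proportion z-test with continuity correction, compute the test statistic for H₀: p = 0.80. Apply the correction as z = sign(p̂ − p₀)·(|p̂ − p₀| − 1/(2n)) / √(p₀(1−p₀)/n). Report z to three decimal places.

z = 0.194

The sample proportion is 66/81 = 0.81481. p̂ − p₀ = 0.014815.
Continuity correction 1/(2n) = 1/162 = 0.006173.
Corrected numerator: |0.014815| − 0.006173 = 0.008642.
Under H₀, SE = √(p₀(1−p₀)/n) = √(0.80·0.20/81) = √0.001975309 = 0.044444.
z = (+)0.008642/0.044444 = 0.194.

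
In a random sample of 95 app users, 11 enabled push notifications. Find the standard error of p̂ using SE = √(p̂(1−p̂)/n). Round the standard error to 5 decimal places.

p̂ = 11/95 = 0.11579.
p̂(1−p̂) = 0.11579·0.88421 = 0.102383.
SE = √(0.102383/95) = √0.001077716 = 0.03283.

SE = 0.03283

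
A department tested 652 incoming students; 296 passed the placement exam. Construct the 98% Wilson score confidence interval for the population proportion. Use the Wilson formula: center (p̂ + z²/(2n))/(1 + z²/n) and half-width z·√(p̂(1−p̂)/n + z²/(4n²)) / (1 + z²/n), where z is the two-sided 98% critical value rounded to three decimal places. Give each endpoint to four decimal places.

(0.4092, 0.4995)

p̂ = 296/652 = 0.45399; z = 2.326, so z² = 5.410276.
1 + z²/n = 1.008298.
Adjusted center: (0.45399 + z²/(2n))/1.008298 = 0.45437.
Radicand: p̂(1−p̂)/n + z²/(4n²) = 0.000380188 + 0.000003182 = 0.000383370.
Half-width = z·√(radicand)/denom = 2.326·0.019580/1.008298 = 0.04517.
CI: 0.45437 ± 0.04517 = (0.4092, 0.4995).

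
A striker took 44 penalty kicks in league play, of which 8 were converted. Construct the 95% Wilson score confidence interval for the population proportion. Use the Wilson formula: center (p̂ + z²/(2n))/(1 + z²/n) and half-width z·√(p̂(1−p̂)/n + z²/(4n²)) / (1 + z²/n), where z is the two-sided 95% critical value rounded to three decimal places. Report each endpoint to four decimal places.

(0.0951, 0.3196)

Here p̂ = 8/44 = 0.18182 and z = 1.960 (z² = 3.841600).
Denominator 1 + z²/n = 1 + 3.841600/44 = 1.087309.
Center = (0.18182 + 0.043655)/1.087309 = 0.20737.
Radicand: p̂(1−p̂)/n + z²/(4n²) = 0.003380917 + 0.000496074 = 0.003876991.
Half-width = 1.960·√0.003876991/1.087309 = 0.11224.
So the interval runs from 0.0951 to 0.3196.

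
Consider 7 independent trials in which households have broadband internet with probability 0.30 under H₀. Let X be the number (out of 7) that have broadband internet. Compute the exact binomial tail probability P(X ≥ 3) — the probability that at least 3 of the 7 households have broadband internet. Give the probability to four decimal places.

X is binomial with n = 7 and p = 0.30.
P(X ≥ 3) = Σ_{j=3}^{7} C(7,j)·0.30^j·0.70^{7−j}.
= 0.226894 + 0.097240 + 0.025005 + 0.003572 + 0.000219 = 0.3529.

P = 0.3529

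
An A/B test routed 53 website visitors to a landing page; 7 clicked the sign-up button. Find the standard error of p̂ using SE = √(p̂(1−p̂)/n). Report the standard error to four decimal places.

With x = 7 successes in n = 53, p̂ = 0.13208.
p̂(1−p̂) = 0.13208·0.86792 = 0.114635.
SE = √(0.114635/53) = √0.002162925 = 0.0465.

SE = 0.0465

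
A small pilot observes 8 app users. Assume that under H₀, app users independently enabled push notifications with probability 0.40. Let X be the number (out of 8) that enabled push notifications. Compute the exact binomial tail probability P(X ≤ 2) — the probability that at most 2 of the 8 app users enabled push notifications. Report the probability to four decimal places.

X is binomial with n = 8 and p = 0.40.
P(X ≤ 2) = C(8,0)·0.40^0·0.60^8 + C(8,1)·0.40^1·0.60^7 + C(8,2)·0.40^2·0.60^6.
= 0.016796 + 0.089580 + 0.209019 = 0.3154.

P = 0.3154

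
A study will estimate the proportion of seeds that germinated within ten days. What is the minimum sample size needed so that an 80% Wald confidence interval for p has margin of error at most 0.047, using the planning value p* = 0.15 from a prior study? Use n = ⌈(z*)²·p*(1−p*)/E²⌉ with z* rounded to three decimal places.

n = 95

For 80% confidence, z* = 1.282.
p*(1−p*) = 0.15·0.85 = 0.1275.
Required n before rounding: 1.643524 × 0.1275 / 0.047² = 94.862.
⌈94.862⌉ = 95.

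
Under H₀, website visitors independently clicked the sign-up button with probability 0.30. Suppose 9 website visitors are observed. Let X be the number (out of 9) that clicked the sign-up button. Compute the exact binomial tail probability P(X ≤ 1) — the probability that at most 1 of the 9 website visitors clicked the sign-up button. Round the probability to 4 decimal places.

X ~ Binomial(n=9, p=0.30).
P(X ≤ 1) = C(9,0)·0.30^0·0.70^9 + C(9,1)·0.30^1·0.70^8.
= 0.040354 + 0.155650 = 0.1960.

P = 0.1960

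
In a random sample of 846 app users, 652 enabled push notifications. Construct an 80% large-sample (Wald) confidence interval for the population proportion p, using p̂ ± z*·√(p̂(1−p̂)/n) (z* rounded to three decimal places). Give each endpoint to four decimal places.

(0.7522, 0.7892)

Sample proportion p̂ = 652/846 = 0.77069.
SE(p̂) = √(0.77069·0.22931/846) = 0.014453.
For 80% confidence, z* = 1.282.
Margin = 1.282·0.014453 = 0.01853.
CI: 0.77069 ± 0.01853 = (0.7522, 0.7892).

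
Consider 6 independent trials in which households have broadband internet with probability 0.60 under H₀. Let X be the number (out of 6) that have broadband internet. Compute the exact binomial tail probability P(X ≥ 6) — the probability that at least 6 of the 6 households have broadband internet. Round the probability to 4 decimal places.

X ~ Binomial(n=6, p=0.60).
P(X ≥ 6) = C(6,6)·0.60^6·0.40^0.
= 0.046656 = 0.0467.

P = 0.0467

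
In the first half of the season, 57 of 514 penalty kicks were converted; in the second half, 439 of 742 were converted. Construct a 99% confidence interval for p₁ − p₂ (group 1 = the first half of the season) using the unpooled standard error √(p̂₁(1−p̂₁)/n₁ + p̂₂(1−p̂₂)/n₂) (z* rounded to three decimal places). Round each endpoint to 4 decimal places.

(-0.5393, -0.4222)

p̂₁ = 57/514 = 0.11089, p̂₂ = 439/742 = 0.59164; p̂₁ − p̂₂ = -0.48075.
SE = √(0.000191823 + 0.000325608) = √0.000517431 = 0.022747.
z* = 2.576 at the 99% level. Margin = 2.576·0.022747 = 0.05860.
So the interval runs from -0.5393 to -0.4222.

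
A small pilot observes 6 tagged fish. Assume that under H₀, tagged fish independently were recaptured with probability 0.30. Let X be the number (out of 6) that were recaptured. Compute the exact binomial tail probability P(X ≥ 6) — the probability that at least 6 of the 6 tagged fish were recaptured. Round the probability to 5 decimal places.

P = 0.00073

X is binomial with n = 6 and p = 0.30.
P(X ≥ 6) = C(6,6)·0.30^6·0.70^0.
= 0.000729 = 0.00073.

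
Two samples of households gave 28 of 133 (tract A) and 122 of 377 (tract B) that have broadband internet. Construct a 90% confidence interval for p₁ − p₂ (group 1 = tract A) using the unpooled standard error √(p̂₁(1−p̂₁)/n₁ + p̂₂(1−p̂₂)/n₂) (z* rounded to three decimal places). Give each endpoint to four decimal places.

p̂₁ = 28/133 = 0.21053, p̂₂ = 122/377 = 0.32361; p̂₁ − p̂₂ = -0.11308.
Unpooled SE = √(p̂₁(1−p̂₁)/n₁ + p̂₂(1−p̂₂)/n₂) = √(0.001249662 + 0.000580599) = 0.042782.
The 90% critical value is z* = 1.645. Margin of error = 0.07038.
CI: -0.11308 ± 0.07038 = (-0.1835, -0.0427).

(-0.1835, -0.0427)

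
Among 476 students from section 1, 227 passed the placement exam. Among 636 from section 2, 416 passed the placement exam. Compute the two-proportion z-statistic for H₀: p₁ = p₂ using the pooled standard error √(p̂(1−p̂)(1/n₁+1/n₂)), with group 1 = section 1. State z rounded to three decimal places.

z = -5.920

Sample proportions: p̂₁ = 227/476 = 0.47689 and p̂₂ = 416/636 = 0.65409.
Pooled p̂ = (227+416)/(476+636) = 643/1112 = 0.57824.
Pooled SE = √[0.2438789·0.00367317] ≈ 0.029930.
z = (p̂₁ − p̂₂)/SE = (0.47689 − 0.65409)/0.029930 = -0.17720/0.029930 = -5.920.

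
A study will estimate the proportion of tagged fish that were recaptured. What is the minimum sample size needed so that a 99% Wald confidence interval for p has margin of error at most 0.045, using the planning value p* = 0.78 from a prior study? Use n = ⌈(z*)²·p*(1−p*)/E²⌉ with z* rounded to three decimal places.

n = 563

The 99% critical value is z* = 2.576.
p*(1−p*) = 0.1716.
Required n before rounding: 6.635776 × 0.1716 / 0.045² = 562.321.
Rounding up, n = 563.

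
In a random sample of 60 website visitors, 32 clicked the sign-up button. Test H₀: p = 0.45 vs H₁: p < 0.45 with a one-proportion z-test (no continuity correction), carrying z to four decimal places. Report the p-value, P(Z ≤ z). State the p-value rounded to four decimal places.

p-value = 0.9028

p̂ = 32/60 = 0.53333.
Null standard error: √(0.45·0.55/60) = √0.004125000 = 0.064226.
Test statistic (full precision, shown to 4 dp): z = (32/60 − 0.45)/SE₀ ≈ 1.2975.
From the standard normal, P(Z ≤ z) = 0.9028.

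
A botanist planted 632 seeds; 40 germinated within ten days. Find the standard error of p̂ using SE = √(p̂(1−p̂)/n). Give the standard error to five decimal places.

With x = 40 successes in n = 632, p̂ = 0.06329.
p̂(1−p̂) = 0.06329·0.93671 = 0.059284.
SE = √(0.059284/632) = √0.000093804 = 0.00969.

SE = 0.00969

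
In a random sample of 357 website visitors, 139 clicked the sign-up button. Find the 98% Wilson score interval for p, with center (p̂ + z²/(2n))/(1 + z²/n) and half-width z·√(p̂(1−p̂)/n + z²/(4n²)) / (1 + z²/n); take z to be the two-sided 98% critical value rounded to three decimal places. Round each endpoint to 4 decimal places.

Here p̂ = 139/357 = 0.38936 and z = 2.326 (z² = 5.410276).
Denominator 1 + z²/n = 1 + 5.410276/357 = 1.015155.
Center = (0.38936 + 0.007577)/1.015155 = 0.39101.
Radicand: p̂(1−p̂)/n + z²/(4n²) = 0.000665988 + 0.000010613 = 0.000676601.
Half-width = 2.326·√0.000676601/1.015155 = 0.05960.
CI: 0.39101 ± 0.05960 = (0.3314, 0.4506).

(0.3314, 0.4506)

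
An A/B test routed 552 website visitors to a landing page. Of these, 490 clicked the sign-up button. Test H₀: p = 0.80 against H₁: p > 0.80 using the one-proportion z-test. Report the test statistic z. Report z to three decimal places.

With x = 490 successes in n = 552, p̂ = 0.88768.
Null standard error: √(0.80·0.20/552) = √0.000289855 = 0.017025.
z = (p̂ − p₀)/SE = (0.88768 − 0.80)/0.017025 = 5.150.

z = 5.150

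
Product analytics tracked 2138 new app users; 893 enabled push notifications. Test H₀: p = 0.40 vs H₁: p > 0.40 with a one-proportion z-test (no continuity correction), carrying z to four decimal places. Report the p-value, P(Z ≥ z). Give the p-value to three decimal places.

Sample proportion p̂ = 893/2138 = 0.41768.
SE₀ = √(0.40·0.60/2138) = 0.010595.
Test statistic (full precision, shown to 4 dp): z = (893/2138 − 0.40)/SE₀ ≈ 1.6687.
From the standard normal, P(Z ≥ z) = 0.048.

p-value = 0.048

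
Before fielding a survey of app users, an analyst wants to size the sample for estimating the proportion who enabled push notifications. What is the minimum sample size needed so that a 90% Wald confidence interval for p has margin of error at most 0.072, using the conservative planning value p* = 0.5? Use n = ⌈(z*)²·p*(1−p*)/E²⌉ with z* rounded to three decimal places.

z* = 1.645 at the 90% level.
p*(1−p*) = 0.2500.
Required n before rounding: 2.706025 × 0.2500 / 0.072² = 130.499.
⌈130.499⌉ = 131.

n = 131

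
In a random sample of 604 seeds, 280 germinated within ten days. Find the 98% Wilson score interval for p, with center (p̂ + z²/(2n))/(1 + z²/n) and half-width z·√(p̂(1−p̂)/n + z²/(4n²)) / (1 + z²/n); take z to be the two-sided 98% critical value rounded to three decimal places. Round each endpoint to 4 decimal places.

p̂ = 280/604 = 0.46358; z = 2.326, so z² = 5.410276.
1 + z²/n = 1.008957.
Adjusted center: (0.46358 + z²/(2n))/1.008957 = 0.46390.
Radicand: p̂(1−p̂)/n + z²/(4n²) = 0.000411711 + 0.000003708 = 0.000415419.
Half-width = z·√(radicand)/denom = 2.326·0.020382/1.008957 = 0.04699.
CI: 0.46390 ± 0.04699 = (0.4169, 0.5109).

(0.4169, 0.5109)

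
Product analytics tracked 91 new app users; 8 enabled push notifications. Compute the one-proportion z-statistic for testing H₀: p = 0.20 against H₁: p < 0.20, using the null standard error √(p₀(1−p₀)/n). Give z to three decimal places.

z = -2.673

p̂ = 8/91 = 0.08791.
SE₀ = √(0.20·0.80/91) = 0.041931.
Test statistic: z = -0.11209/0.041931 = -2.673.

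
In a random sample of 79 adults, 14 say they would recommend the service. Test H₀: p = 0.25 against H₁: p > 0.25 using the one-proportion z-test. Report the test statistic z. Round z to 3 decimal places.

p̂ = 14/79 = 0.17722.
Under H₀, SE = √(p₀(1−p₀)/n) = √(0.25·0.75/79) = √0.002373418 = 0.048718.
z = (p̂ − p₀)/SE = (0.17722 − 0.25)/0.048718 = -1.494.

z = -1.494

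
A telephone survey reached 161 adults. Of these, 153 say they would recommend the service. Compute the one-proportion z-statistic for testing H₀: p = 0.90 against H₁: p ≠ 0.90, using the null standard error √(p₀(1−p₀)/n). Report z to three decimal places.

z = 2.128

p̂ = 153/161 = 0.95031.
SE₀ = √(0.90·0.10/161) = 0.023643.
z = (p̂ − p₀)/SE = (0.95031 − 0.90)/0.023643 = 2.128.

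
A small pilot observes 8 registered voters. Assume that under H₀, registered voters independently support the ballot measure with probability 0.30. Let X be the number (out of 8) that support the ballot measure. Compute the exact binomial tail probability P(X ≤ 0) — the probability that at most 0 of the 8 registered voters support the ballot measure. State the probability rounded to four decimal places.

X ~ Binomial(n=8, p=0.30).
P(X ≤ 0) = C(8,0)·0.30^0·0.70^8.
= 0.057648 = 0.0576.

P = 0.0576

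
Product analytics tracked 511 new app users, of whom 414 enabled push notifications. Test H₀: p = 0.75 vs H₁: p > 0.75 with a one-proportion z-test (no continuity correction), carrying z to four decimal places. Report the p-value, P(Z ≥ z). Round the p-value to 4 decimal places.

p-value = 0.0008

Sample proportion p̂ = 414/511 = 0.81018.
SE₀ = √(0.75·0.25/511) = 0.019155.
Test statistic (full precision, shown to 4 dp): z = (414/511 − 0.75)/SE₀ ≈ 3.1415.
From the standard normal, P(Z ≥ z) = 0.0008.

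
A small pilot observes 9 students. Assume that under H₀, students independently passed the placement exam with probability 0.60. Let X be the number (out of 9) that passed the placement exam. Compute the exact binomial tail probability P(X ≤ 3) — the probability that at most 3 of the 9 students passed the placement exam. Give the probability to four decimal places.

X is binomial with n = 9 and p = 0.60.
P(X ≤ 3) = C(9,0)·0.60^0·0.40^9 + C(9,1)·0.60^1·0.40^8 + C(9,2)·0.60^2·0.40^7 + C(9,3)·0.60^3·0.40^6.
= 0.000262 + 0.003539 + 0.021234 + 0.074318 = 0.0994.

P = 0.0994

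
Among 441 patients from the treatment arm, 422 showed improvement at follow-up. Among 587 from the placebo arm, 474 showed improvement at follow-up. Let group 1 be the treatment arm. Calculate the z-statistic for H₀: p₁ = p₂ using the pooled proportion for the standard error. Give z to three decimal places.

p̂₁ = 422/441 = 0.95692, p̂₂ = 474/587 = 0.80750.
Pooling: p̂ = 896/1028 = 0.87160.
SE = √[p̂(1−p̂)(1/n₁+1/n₂)] = √[0.87160·0.12840·(1/441+1/587)] ≈ 0.021082.
z = 0.14942/0.021082 = 7.088.

z = 7.088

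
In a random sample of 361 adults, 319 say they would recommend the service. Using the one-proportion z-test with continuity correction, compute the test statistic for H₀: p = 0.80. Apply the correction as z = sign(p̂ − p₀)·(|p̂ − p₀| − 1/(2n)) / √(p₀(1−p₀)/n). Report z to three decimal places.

z = 3.908

p̂ = 319/361 = 0.88366. p̂ − p₀ = 0.083657.
Continuity correction 1/(2n) = 1/722 = 0.001385.
Corrected numerator: |0.083657| − 0.001385 = 0.082272.
SE₀ = √(0.80·0.20/361) = 0.021053.
z = +0.082272/0.021053 = 3.908.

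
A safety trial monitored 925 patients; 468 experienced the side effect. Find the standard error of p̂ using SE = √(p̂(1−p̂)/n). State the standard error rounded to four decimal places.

SE = 0.0164

p̂ = 468/925 = 0.50595.
p̂(1−p̂) = 0.50595·0.49405 = 0.249965.
SE = √(0.249965/925) = √0.000270232 = 0.0164.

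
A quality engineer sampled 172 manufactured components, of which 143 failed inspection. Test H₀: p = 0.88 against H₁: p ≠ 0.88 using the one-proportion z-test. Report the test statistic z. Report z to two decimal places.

p̂ = 143/172 = 0.83140.
Null standard error: √(0.88·0.12/172) = √0.000613953 = 0.024778.
z = (0.83140 − 0.88)/0.024778 = -0.04860/0.024778 = -1.96.

z = -1.96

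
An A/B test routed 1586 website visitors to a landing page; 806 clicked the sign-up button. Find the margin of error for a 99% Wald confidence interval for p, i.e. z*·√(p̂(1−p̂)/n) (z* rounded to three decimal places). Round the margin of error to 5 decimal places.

ME = 0.03234

With x = 806 successes in n = 1586, p̂ = 0.50820.
SE = √(p̂(1−p̂)/n) = √(0.249933/1586) = 0.012553.
For 99% confidence, z* = 2.576.
Margin of error = z*·SE = 2.576 × 0.012553 = 0.03234.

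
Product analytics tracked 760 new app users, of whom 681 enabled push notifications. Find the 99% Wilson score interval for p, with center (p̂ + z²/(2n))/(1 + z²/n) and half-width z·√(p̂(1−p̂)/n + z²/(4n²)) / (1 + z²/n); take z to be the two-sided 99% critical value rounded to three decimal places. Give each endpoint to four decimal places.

Here p̂ = 681/760 = 0.89605 and z = 2.576 (z² = 6.635776).
Denominator 1 + z²/n = 1 + 6.635776/760 = 1.008731.
Center = (0.89605 + 0.004366)/1.008731 = 0.89262.
Radicand: p̂(1−p̂)/n + z²/(4n²) = 0.000122556 + 0.000002872 = 0.000125428.
Half-width = 2.576·√0.000125428/1.008731 = 0.02860.
CI: 0.89262 ± 0.02860 = (0.8640, 0.9212).

(0.8640, 0.9212)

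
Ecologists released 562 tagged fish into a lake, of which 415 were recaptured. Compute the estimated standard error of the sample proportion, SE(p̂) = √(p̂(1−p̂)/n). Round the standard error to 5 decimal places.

SE = 0.01854

Sample proportion p̂ = 415/562 = 0.73843.
p̂(1−p̂) = 0.193151.
SE = √(0.193151/562) = √0.000343685 = 0.01854.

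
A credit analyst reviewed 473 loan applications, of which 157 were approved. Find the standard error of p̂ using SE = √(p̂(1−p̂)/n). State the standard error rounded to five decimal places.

SE = 0.02165

The sample proportion is 157/473 = 0.33192.
p̂(1−p̂) = 0.221749.
SE = √(0.221749/473) = 0.02165.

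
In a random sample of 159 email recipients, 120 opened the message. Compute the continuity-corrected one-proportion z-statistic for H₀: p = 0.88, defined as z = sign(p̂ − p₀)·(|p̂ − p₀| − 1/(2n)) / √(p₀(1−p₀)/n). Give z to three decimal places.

z = -4.739

Sample proportion p̂ = 120/159 = 0.75472. p̂ − p₀ = -0.125283.
1/(2n) = 0.003145.
Corrected numerator: |-0.125283| − 0.003145 = 0.122138.
SE₀ = √(0.88·0.12/159) = 0.025771.
z = (−)0.122138/0.025771 = -4.739.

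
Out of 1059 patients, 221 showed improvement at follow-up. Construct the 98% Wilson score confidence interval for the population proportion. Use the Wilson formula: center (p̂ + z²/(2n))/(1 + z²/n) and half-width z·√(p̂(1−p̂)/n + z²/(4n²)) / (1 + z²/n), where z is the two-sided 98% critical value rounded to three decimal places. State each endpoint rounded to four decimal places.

Here p̂ = 221/1059 = 0.20869 and z = 2.326 (z² = 5.410276).
Denominator 1 + z²/n = 1 + 5.410276/1059 = 1.005109.
Center = (0.20869 + 0.002554)/1.005109 = 0.21017.
Radicand: p̂(1−p̂)/n + z²/(4n²) = 0.000155937 + 0.000001206 = 0.000157143.
Half-width = z·√(radicand)/denom = 2.326·0.012536/1.005109 = 0.02901.
Interval: 0.21017 ± 0.02901 → (0.1812, 0.2392).

(0.1812, 0.2392)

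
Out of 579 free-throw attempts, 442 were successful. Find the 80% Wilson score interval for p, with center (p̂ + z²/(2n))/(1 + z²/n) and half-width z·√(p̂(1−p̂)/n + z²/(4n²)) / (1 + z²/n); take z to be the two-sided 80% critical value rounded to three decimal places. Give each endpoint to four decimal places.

Here p̂ = 442/579 = 0.76339 and z = 1.282 (z² = 1.643524).
Denominator 1 + z²/n = 1 + 1.643524/579 = 1.002839.
Adjusted center: (0.76339 + z²/(2n))/1.002839 = 0.76264.
Radicand: p̂(1−p̂)/n + z²/(4n²) = 0.000311966 + 0.000001226 = 0.000313192.
Half-width = z·√(radicand)/denom = 1.282·0.017697/1.002839 = 0.02262.
Interval: 0.76264 ± 0.02262 → (0.7400, 0.7853).

(0.7400, 0.7853)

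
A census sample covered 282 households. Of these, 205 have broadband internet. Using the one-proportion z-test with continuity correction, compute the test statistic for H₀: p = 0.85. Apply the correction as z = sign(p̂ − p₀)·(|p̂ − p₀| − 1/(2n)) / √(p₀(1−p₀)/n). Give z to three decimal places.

z = -5.704

Sample proportion p̂ = 205/282 = 0.72695. p̂ − p₀ = -0.123050.
Continuity correction 1/(2n) = 1/564 = 0.001773.
Corrected numerator: |-0.123050| − 0.001773 = 0.121277.
Under H₀, SE = √(p₀(1−p₀)/n) = √(0.85·0.15/282) = √0.000452128 = 0.021263.
z = (−)0.121277/0.021263 = -5.704.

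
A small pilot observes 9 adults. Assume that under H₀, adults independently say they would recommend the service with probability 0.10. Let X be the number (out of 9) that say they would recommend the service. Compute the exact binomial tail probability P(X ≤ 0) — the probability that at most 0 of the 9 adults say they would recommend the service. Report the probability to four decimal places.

P = 0.3874

X ~ Binomial(n=9, p=0.10).
P(X ≤ 0) = C(9,0)·0.10^0·0.90^9.
= 0.387420 = 0.3874.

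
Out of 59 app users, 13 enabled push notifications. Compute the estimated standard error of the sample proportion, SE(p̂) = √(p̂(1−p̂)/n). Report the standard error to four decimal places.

SE = 0.0540

Sample proportion p̂ = 13/59 = 0.22034.
p̂(1−p̂) = 0.22034·0.77966 = 0.171790.
Dividing by n and taking the root: √0.002911695 = 0.0540.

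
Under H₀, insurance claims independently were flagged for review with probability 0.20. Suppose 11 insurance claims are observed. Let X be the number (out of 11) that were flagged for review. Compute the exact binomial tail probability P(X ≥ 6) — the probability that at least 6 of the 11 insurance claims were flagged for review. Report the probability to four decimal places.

X is binomial with n = 11 and p = 0.20.
P(X ≥ 6) = Σ_{j=6}^{11} C(11,j)·0.20^j·0.80^{11−j}.
= 0.009689 + 0.001730 + 0.000216 + 0.000018 + 0.000001 + 0.000000 = 0.0117.

P = 0.0117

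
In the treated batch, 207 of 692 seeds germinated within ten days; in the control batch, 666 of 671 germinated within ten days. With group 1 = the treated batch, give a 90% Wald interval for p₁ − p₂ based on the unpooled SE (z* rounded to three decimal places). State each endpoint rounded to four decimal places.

(-0.7226, -0.6643)

p̂₁ = 207/692 = 0.29913, p̂₂ = 666/671 = 0.99255; p̂₁ − p̂₂ = -0.69342.
Unpooled SE = √(p̂₁(1−p̂₁)/n₁ + p̂₂(1−p̂₂)/n₂) = √(0.000302966 + 0.000011022) = 0.017720.
For 90% confidence, z* = 1.645. Margin of error = 0.02915.
So the interval runs from -0.7226 to -0.6643.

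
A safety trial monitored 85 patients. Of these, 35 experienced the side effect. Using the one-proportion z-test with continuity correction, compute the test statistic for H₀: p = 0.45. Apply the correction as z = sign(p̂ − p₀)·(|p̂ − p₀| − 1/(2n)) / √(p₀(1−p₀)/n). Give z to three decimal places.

z = -0.600

p̂ = 35/85 = 0.41176. p̂ − p₀ = -0.038235.
1/(2n) = 0.005882.
Corrected numerator: |-0.038235| − 0.005882 = 0.032353.
Null standard error: √(0.45·0.55/85) = √0.002911765 = 0.053961.
z = −0.032353/0.053961 = -0.600.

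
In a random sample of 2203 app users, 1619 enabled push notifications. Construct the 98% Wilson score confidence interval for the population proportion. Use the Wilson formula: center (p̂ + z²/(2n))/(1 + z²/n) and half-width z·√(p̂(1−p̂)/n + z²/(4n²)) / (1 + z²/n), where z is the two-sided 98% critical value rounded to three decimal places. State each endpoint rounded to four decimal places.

(0.7125, 0.7562)

p̂ = 1619/2203 = 0.73491; z = 2.326, so z² = 5.410276.
Denominator 1 + z²/n = 1 + 5.410276/2203 = 1.002456.
Center = (0.73491 + 0.001228)/1.002456 = 0.73433.
Radicand: p̂(1−p̂)/n + z²/(4n²) = 0.000088433 + 0.000000279 = 0.000088712.
Half-width = z·√(radicand)/denom = 2.326·0.009419/1.002456 = 0.02185.
So the interval runs from 0.7125 to 0.7562.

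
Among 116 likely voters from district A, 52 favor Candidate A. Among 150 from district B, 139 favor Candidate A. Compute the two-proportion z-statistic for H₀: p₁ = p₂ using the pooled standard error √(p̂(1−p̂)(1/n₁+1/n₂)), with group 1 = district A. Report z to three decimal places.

z = -8.599

p̂₁ = 52/116 = 0.44828, p̂₂ = 139/150 = 0.92667.
Pooled p̂ = (52+139)/(116+150) = 191/266 = 0.71805.
Pooled SE = √[0.2024563·0.01528736] ≈ 0.055633.
z = -0.47839/0.055633 = -8.599.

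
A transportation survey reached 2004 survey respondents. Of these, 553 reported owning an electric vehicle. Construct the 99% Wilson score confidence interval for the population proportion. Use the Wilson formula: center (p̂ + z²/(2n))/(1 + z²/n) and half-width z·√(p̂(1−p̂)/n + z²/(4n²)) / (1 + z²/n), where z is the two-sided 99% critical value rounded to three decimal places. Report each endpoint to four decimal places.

(0.2510, 0.3024)

Here p̂ = 553/2004 = 0.27595 and z = 2.576 (z² = 6.635776).
Denominator 1 + z²/n = 1 + 6.635776/2004 = 1.003311.
Center = (0.27595 + 0.001656)/1.003311 = 0.27669.
Radicand: p̂(1−p̂)/n + z²/(4n²) = 0.000099701 + 0.000000413 = 0.000100114.
Half-width = z·√(radicand)/denom = 2.576·0.010006/1.003311 = 0.02569.
CI: 0.27669 ± 0.02569 = (0.2510, 0.3024).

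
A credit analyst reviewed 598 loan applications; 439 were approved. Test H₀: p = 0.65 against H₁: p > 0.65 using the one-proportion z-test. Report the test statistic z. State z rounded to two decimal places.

Sample proportion p̂ = 439/598 = 0.73411.
Null standard error: √(0.65·0.35/598) = √0.000380435 = 0.019505.
z = (p̂ − p₀)/SE = (0.73411 − 0.65)/0.019505 = 4.31.

z = 4.31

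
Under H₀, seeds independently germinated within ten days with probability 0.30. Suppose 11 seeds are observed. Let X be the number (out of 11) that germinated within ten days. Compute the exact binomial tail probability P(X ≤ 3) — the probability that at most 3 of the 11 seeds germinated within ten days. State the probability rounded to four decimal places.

X is binomial with n = 11 and p = 0.30.
P(X ≤ 3) = C(11,0)·0.30^0·0.70^11 + C(11,1)·0.30^1·0.70^10 + C(11,2)·0.30^2·0.70^9 + C(11,3)·0.30^3·0.70^8.
= 0.019773 + 0.093217 + 0.199750 + 0.256822 = 0.5696.

P = 0.5696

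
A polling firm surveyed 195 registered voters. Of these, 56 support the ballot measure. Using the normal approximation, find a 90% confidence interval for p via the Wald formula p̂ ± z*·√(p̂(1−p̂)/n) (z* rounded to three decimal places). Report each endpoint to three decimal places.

(0.234, 0.340)

Sample proportion p̂ = 56/195 = 0.28718.
Standard error of p̂: √(0.204707/195) = √0.001049782 = 0.032400.
z* = 1.645 at the 90% level.
Margin = 1.645·0.032400 = 0.05330.
So the interval runs from 0.234 to 0.340.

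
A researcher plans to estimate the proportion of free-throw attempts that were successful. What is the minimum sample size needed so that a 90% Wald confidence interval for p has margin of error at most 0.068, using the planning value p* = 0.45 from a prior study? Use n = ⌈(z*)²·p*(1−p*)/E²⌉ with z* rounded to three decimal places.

The 90% critical value is z* = 1.645.
p*(1−p*) = 0.2475.
Required n before rounding: 2.706025 × 0.2475 / 0.068² = 144.840.
⌈144.840⌉ = 145.

n = 145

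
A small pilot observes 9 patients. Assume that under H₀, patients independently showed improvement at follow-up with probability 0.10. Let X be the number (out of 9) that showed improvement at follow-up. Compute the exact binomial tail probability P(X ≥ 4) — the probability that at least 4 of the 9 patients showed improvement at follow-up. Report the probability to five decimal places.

P = 0.00833

X is binomial with n = 9 and p = 0.10.
P(X ≥ 4) = Σ_{j=4}^{9} C(9,j)·0.10^j·0.90^{9−j}.
= 0.007440 + 0.000827 + 0.000061 + 0.000003 + 0.000000 + 0.000000 = 0.00833.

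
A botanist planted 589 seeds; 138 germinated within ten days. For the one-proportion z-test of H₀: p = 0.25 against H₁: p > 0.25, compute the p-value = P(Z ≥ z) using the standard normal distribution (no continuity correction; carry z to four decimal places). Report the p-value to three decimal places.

p-value = 0.811

p̂ = 138/589 = 0.23430.
Null standard error: √(0.25·0.75/589) = √0.000318336 = 0.017842.
z = (p̂ − p₀)/SE = (138/589 − 0.25)/0.017842 ≈ -0.8802.
From the standard normal, P(Z ≥ z) = 0.811.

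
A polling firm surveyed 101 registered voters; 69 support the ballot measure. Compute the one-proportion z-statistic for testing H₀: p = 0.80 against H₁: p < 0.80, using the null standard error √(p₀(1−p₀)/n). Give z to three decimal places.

z = -2.935

The sample proportion is 69/101 = 0.68317.
SE₀ = √(0.80·0.20/101) = 0.039801.
z = (p̂ − p₀)/SE = (0.68317 − 0.80)/0.039801 = -2.935.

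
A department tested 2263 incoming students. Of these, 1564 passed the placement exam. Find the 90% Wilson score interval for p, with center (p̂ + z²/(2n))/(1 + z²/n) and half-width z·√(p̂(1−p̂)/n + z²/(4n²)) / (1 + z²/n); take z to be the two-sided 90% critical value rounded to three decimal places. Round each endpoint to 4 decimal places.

(0.6749, 0.7069)

p̂ = 1564/2263 = 0.69112; z = 1.645, so z² = 2.706025.
1 + z²/n = 1.001196.
Center = (0.69112 + 0.000598)/1.001196 = 0.69089.
Radicand: p̂(1−p̂)/n + z²/(4n²) = 0.000094332 + 0.000000132 = 0.000094464.
Half-width = 1.645·√0.000094464/1.001196 = 0.01597.
CI: 0.69089 ± 0.01597 = (0.6749, 0.7069).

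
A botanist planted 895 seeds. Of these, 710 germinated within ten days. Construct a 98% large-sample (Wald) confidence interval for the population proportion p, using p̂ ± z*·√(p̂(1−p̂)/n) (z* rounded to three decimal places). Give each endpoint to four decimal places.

(0.7618, 0.8248)

With x = 710 successes in n = 895, p̂ = 0.79330.
SE(p̂) = √(0.79330·0.20670/895) = 0.013536.
The 98% critical value is z* = 2.326.
Margin of error: 2.326 × 0.013536 = 0.03148.
So the interval runs from 0.7618 to 0.8248.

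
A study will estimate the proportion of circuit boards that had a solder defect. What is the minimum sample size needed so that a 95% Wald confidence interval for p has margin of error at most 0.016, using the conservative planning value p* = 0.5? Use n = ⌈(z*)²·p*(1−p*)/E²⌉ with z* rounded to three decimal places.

z* = 1.960 at the 95% level.
p*(1−p*) = 0.50·0.50 = 0.2500.
(z*)²·p*(1−p*)/E² = 3.841600·0.2500/0.000256 = 3751.562.
⌈3751.562⌉ = 3752.

n = 3752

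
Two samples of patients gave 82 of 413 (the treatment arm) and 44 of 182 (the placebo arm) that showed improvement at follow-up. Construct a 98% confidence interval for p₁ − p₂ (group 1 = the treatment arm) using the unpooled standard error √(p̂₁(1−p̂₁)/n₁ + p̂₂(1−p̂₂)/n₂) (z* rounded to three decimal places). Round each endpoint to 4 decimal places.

(-0.1300, 0.0436)

p̂₁ = 0.19855, p̂₂ = 0.24176, so the observed difference is -0.04321.
SE = √(0.000385294 + 0.001007204) = √0.001392498 = 0.037316.
For 98% confidence, z* = 2.326. Margin of error = 0.08680.
So the interval runs from -0.1300 to 0.0436.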